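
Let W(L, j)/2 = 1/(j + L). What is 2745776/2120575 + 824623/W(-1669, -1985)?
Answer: -3194829072851299/2120575 ≈ -1.5066e+9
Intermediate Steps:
W(L, j) = 2/(L + j) (W(L, j) = 2/(j + L) = 2/(L + j))
2745776/2120575 + 824623/W(-1669, -1985) = 2745776/2120575 + 824623/((2/(-1669 - 1985))) = 2745776*(1/2120575) + 824623/((2/(-3654))) = 2745776/2120575 + 824623/((2*(-1/3654))) = 2745776/2120575 + 824623/(-1/1827) = 2745776/2120575 + 824623*(-1827) = 2745776/2120575 - 1506586221 = -3194829072851299/2120575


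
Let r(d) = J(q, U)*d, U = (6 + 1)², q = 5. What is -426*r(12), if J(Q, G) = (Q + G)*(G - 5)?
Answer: -12146112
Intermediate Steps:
U = 49 (U = 7² = 49)
J(Q, G) = (-5 + G)*(G + Q) (J(Q, G) = (G + Q)*(-5 + G) = (-5 + G)*(G + Q))
r(d) = 2376*d (r(d) = (49² - 5*49 - 5*5 + 49*5)*d = (2401 - 245 - 25 + 245)*d = 2376*d)
-426*r(12) = -1012176*12 = -426*28512 = -12146112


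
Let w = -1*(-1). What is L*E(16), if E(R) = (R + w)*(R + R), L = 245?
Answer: 133280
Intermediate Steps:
w = 1
E(R) = 2*R*(1 + R) (E(R) = (R + 1)*(R + R) = (1 + R)*(2*R) = 2*R*(1 + R))
L*E(16) = 245*(2*16*(1 + 16)) = 245*(2*16*17) = 245*544 = 133280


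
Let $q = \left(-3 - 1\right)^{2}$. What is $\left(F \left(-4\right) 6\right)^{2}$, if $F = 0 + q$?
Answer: $147456$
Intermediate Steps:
$q = 16$ ($q = \left(-4\right)^{2} = 16$)
$F = 16$ ($F = 0 + 16 = 16$)
$\left(F \left(-4\right) 6\right)^{2} = \left(16 \left(-4\right) 6\right)^{2} = \left(\left(-64\right) 6\right)^{2} = \left(-384\right)^{2} = 147456$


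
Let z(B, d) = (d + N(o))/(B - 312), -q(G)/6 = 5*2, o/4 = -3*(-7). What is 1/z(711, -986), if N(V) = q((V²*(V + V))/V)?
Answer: -399/1046 ≈ -0.38145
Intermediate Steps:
o = 84 (o = 4*(-3*(-7)) = 4*21 = 84)
q(G) = -60 (q(G) = -30*2 = -6*10 = -60)
N(V) = -60
z(B, d) = (-60 + d)/(-312 + B) (z(B, d) = (d - 60)/(B - 312) = (-60 + d)/(-312 + B))
1/z(711, -986) = 1/((-60 - 986)/(-312 + 711)) = 1/(-1046/399) = -399/1046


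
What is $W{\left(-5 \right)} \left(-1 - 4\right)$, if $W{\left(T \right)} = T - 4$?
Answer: $45$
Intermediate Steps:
$W{\left(T \right)} = -4 + T$
$W{\left(-5 \right)} \left(-1 - 4\right) = \left(-4 - 5\right) \left(-1 - 4\right) = \left(-9\right) \left(-5\right) = 45$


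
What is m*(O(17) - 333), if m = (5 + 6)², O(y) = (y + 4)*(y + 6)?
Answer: 18150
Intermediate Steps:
O(y) = (4 + y)*(6 + y)
m = 121 (m = 11² = 121)
m*(O(17) - 333) = 121*((24 + 17² + 10*17) - 333) = 121*((24 + 289 + 170) - 333) = 121*(483 - 333) = 121*150 = 18150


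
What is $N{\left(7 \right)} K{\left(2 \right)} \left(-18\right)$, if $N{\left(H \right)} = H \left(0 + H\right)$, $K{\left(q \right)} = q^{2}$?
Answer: $-3528$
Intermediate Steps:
$N{\left(H \right)} = H^{2}$ ($N{\left(H \right)} = H H = H^{2}$)
$N{\left(7 \right)} K{\left(2 \right)} \left(-18\right) = 7^{2} \cdot 2^{2} \left(-18\right) = 49 \cdot 4 \left(-18\right) = 196 \left(-18\right) = -3528$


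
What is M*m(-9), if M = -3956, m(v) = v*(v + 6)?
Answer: -106812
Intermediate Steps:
m(v) = v*(6 + v)
M*m(-9) = -(-35604)*(6 - 9) = -(-35604)*(-3) = -3956*27 = -106812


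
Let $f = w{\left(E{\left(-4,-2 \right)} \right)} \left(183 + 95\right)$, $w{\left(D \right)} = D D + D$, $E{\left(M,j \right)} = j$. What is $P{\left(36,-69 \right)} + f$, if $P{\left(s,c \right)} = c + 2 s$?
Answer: $559$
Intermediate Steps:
$w{\left(D \right)} = D + D^{2}$ ($w{\left(D \right)} = D^{2} + D = D + D^{2}$)
$f = 556$ ($f = - 2 \left(1 - 2\right) \left(183 + 95\right) = \left(-2\right) \left(-1\right) 278 = 2 \cdot 278 = 556$)
$P{\left(36,-69 \right)} + f = \left(-69 + 2 \cdot 36\right) + 556 = \left(-69 + 72\right) + 556 = 3 + 556 = 559$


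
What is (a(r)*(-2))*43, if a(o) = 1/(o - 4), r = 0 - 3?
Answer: 86/7 ≈ 12.286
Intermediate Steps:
r = -3
a(o) = 1/(-4 + o)
(a(r)*(-2))*43 = (-2/(-4 - 3))*43 = (-2/(-7))*43 = -1/7*(-2)*43 = (2/7)*43 = 86/7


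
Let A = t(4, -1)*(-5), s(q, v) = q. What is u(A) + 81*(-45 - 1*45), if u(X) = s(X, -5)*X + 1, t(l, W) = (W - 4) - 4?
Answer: -5264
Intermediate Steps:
t(l, W) = -8 + W (t(l, W) = (-4 + W) - 4 = -8 + W)
A = 45 (A = (-8 - 1)*(-5) = -9*(-5) = 45)
u(X) = 1 + X² (u(X) = X*X + 1 = X² + 1 = 1 + X²)
u(A) + 81*(-45 - 1*45) = (1 + 45²) + 81*(-45 - 1*45) = (1 + 2025) + 81*(-45 - 45) = 2026 + 81*(-90) = 2026 - 7290 = -5264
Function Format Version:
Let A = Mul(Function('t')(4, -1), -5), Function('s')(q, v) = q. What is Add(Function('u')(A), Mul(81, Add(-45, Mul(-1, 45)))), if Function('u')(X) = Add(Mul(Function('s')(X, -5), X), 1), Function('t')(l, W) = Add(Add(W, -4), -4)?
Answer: -5264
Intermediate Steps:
Function('t')(l, W) = Add(-8, W) (Function('t')(l, W) = Add(Add(-4, W), -4) = Add(-8, W))
A = 45 (A = Mul(Add(-8, -1), -5) = Mul(-9, -5) = 45)
Function('u')(X) = Add(1, Pow(X, 2)) (Function('u')(X) = Add(Mul(X, X), 1) = Add(Pow(X, 2), 1) = Add(1, Pow(X, 2)))
Add(Function('u')(A), Mul(81, Add(-45, Mul(-1, 45)))) = Add(Add(1, Pow(45, 2)), Mul(81, Add(-45, Mul(-1, 45)))) = Add(Add(1, 2025), Mul(81, Add(-45, -45))) = Add(2026, Mul(81, -90)) = Add(2026, -7290) = -5264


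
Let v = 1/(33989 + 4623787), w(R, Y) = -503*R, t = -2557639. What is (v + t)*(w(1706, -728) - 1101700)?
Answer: 11673567285076611467/2328888 ≈ 5.0125e+12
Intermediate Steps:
v = 1/4657776 ≈ 2.1469e-7
(v + t)*(w(1706, -728) - 1101700) = (1/4657776 - 2557639)*(-503*1706 - 1101700) = -11912909550863*(-858118 - 1101700)/4657776 = -11912909550863/4657776*(-1959818) = 11673567285076611467/2328888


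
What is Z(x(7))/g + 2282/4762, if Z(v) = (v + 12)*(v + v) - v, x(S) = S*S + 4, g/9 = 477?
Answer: 133190/64287 ≈ 2.0718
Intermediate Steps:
g = 4293 (g = 9*477 = 4293)
x(S) = 4 + S**2 (x(S) = S**2 + 4 = 4 + S**2)
Z(v) = -v + 2*v*(12 + v) (Z(v) = (12 + v)*(2*v) - v = 2*v*(12 + v) - v = -v + 2*v*(12 + v))
Z(x(7))/g + 2282/4762 = ((4 + 7**2)*(23 + 2*(4 + 7**2)))/4293 + 2282/4762 = ((4 + 49)*(23 + 2*(4 + 49)))*(1/4293) + 2282*(1/4762) = (53*(23 + 2*53))*(1/4293) + 1141/2381 = (53*(23 + 106))*(1/4293) + 1141/2381 = (53*129)*(1/4293) + 1141/2381 = 6837*(1/4293) + 1141/2381 = 43/27 + 1141/2381 = 133190/64287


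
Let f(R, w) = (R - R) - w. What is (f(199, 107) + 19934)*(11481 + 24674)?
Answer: 716845185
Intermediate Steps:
f(R, w) = -w (f(R, w) = 0 - w = -w)
(f(199, 107) + 19934)*(11481 + 24674) = (-1*107 + 19934)*(11481 + 24674) = (-107 + 19934)*36155 = 19827*36155 = 716845185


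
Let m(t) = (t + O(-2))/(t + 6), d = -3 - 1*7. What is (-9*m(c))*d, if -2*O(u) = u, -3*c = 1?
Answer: 180/17 ≈ 10.588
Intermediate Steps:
c = -1/3 (c = -1/3*1 = -1/3 ≈ -0.33333)
O(u) = -u/2
d = -10 (d = -3 - 7 = -10)
m(t) = (1 + t)/(6 + t) (m(t) = (t - 1/2*(-2))/(t + 6) = (t + 1)/(6 + t) = (1 + t)/(6 + t))
(-9*m(c))*d = -9*(1 - 1/3)/(6 - 1/3)*(-10) = -9*2/(17/3*3)*(-10) = -27*2/(17*3)*(-10) = -9*2/17*(-10) = -18/17*(-10) = 180/17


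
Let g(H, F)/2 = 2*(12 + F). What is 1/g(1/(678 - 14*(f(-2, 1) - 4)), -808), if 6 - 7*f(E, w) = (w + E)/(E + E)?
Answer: -1/3184 ≈ -0.00031407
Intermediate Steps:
f(E, w) = 6/7 - (E + w)/(14*E) (f(E, w) = 6/7 - (w + E)/(7*(E + E)) = 6/7 - (E + w)/(7*(2*E)) = 6/7 - (E + w)*1/(2*E)/7 = 6/7 - (E + w)/(14*E))
g(H, F) = 48 + 4*F (g(H, F) = 2*(2*(12 + F)) = 2*(24 + 2*F) = 48 + 4*F)
1/g(1/(678 - 14*(f(-2, 1) - 4)), -808) = 1/(48 + 4*(-808)) = 1/(48 - 3232) = 1/(-3184) = -1/3184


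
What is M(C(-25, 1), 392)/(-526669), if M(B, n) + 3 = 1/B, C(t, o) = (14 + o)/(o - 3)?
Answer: 47/7900035 ≈ 5.9493e-6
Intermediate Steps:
C(t, o) = (14 + o)/(-3 + o)
M(B, n) = -3 + 1/B
M(C(-25, 1), 392)/(-526669) = (-3 + 1/((14 + 1)/(-3 + 1)))/(-526669) = (-3 + 1/(15/(-2)))*(-1/526669) = (-3 + 1/(-1/2*15))*(-1/526669) = (-3 + 1/(-15/2))*(-1/526669) = (-3 - 2/15)*(-1/526669) = -47/15*(-1/526669) = 47/7900035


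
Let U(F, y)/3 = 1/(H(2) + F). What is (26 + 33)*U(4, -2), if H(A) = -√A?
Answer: 354/7 + 177*√2/14 ≈ 68.451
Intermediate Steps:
U(F, y) = 3/(F - √2) (U(F, y) = 3/(-√2 + F) = 3/(F - √2))
(26 + 33)*U(4, -2) = (26 + 33)*(3/(4 - √2)) = 59*(3/(4 - √2)) = 177/(4 - √2)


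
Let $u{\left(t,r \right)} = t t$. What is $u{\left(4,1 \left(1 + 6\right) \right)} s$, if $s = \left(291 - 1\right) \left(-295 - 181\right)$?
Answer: $-2208640$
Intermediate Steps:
$u{\left(t,r \right)} = t^{2}$
$s = -138040$ ($s = 290 \left(-476\right) = -138040$)
$u{\left(4,1 \left(1 + 6\right) \right)} s = 4^{2} \left(-138040\right) = 16 \left(-138040\right) = -2208640$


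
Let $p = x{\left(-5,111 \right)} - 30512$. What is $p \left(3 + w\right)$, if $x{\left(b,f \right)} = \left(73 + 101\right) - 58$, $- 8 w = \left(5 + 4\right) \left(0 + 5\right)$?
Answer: $\frac{159579}{2} \approx 79790.0$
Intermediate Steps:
$w = - \frac{45}{8}$ ($w = - \frac{\left(5 + 4\right) \left(0 + 5\right)}{8} = - \frac{9 \cdot 5}{8} = \left(- \frac{1}{8}\right) 45 = - \frac{45}{8} \approx -5.625$)
$x{\left(b,f \right)} = 116$ ($x{\left(b,f \right)} = 174 - 58 = 116$)
$p = -30396$ ($p = 116 - 30512 = -30396$)
$p \left(3 + w\right) = - 30396 \left(3 - \frac{45}{8}\right) = \left(-30396\right) \left(- \frac{21}{8}\right) = \frac{159579}{2}$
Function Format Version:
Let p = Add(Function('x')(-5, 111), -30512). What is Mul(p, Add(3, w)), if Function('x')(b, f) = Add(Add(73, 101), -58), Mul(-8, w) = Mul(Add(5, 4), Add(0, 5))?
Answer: Rational(159579, 2) ≈ 79790.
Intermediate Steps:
w = Rational(-45, 8) (w = Mul(Rational(-1, 8), Mul(Add(5, 4), Add(0, 5))) = Mul(Rational(-1, 8), Mul(9, 5)) = Mul(Rational(-1, 8), 45) = Rational(-45, 8) ≈ -5.6250)
Function('x')(b, f) = 116 (Function('x')(b, f) = Add(174, -58) = 116)
p = -30396 (p = Add(116, -30512) = -30396)
Mul(p, Add(3, w)) = Mul(-30396, Add(3, Rational(-45, 8))) = Mul(-30396, Rational(-21, 8)) = Rational(159579, 2)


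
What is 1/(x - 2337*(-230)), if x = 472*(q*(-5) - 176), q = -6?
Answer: 1/468598 ≈ 2.1340e-6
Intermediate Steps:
x = -68912 (x = 472*(-6*(-5) - 176) = 472*(30 - 176) = 472*(-146) = -68912)
1/(x - 2337*(-230)) = 1/(-68912 - 2337*(-230)) = 1/(-68912 + 537510) = 1/468598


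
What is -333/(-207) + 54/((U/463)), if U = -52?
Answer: -286561/598 ≈ -479.20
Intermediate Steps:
-333/(-207) + 54/((U/463)) = -333/(-207) + 54/((-52/463)) = -333*(-1/207) + 54/((-52*1/463)) = 37/23 + 54/(-52/463) = 37/23 + 54*(-463/52) = 37/23 - 12501/26 = -286561/598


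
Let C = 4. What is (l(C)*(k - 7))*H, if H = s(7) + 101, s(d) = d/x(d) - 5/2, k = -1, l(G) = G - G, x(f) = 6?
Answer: 0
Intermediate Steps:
l(G) = 0
s(d) = -5/2 + d/6 (s(d) = d/6 - 5/2 = -5/2 + d/6)
H = 299/3 (H = (-5/2 + (⅙)*7) + 101 = (-5/2 + 7/6) + 101 = -4/3 + 101 = 299/3 ≈ 99.667)
(l(C)*(k - 7))*H = (0*(-1 - 7))*(299/3) = (0*(-8))*(299/3) = 0*(299/3) = 0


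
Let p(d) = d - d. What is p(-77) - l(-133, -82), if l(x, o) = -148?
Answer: 148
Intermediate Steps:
p(d) = 0
p(-77) - l(-133, -82) = 0 - 1*(-148) = 0 + 148 = 148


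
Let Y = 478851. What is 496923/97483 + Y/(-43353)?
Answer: -8378909738/1408726833 ≈ -5.9479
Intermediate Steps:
496923/97483 + Y/(-43353) = 496923/97483 + 478851/(-43353) = 496923*(1/97483) + 478851*(-1/43353) = 496923/97483 - 159617/14451 = -8378909738/1408726833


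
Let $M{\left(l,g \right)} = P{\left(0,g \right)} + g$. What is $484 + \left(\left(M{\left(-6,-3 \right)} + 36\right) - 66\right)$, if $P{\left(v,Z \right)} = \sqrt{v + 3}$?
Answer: $451 + \sqrt{3} \approx 452.73$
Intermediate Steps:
$P{\left(v,Z \right)} = \sqrt{3 + v}$
$M{\left(l,g \right)} = g + \sqrt{3}$ ($M{\left(l,g \right)} = \sqrt{3 + 0} + g = \sqrt{3} + g = g + \sqrt{3}$)
$484 + \left(\left(M{\left(-6,-3 \right)} + 36\right) - 66\right) = 484 - \left(33 - \sqrt{3}\right) = 451 + \sqrt{3}$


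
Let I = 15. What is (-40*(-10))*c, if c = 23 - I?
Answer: 3200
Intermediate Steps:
c = 8 (c = 23 - 1*15 = 23 - 15 = 8)
(-40*(-10))*c = -40*(-10)*8 = 400*8 = 3200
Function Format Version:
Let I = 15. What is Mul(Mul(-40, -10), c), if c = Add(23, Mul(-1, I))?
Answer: 3200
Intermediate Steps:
c = 8 (c = Add(23, Mul(-1, 15)) = Add(23, -15) = 8)
Mul(Mul(-40, -10), c) = Mul(Mul(-40, -10), 8) = Mul(400, 8) = 3200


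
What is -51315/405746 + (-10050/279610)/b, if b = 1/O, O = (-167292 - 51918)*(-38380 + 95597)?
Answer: 464957297951047035/1031369446 ≈ 4.5082e+8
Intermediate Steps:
O = -12542538570 (O = -219210*57217 = -12542538570)
b = -1/12542538570 (b = 1/(-12542538570) = -1/12542538570 ≈ -7.9729e-11)
-51315/405746 + (-10050/279610)/b = -51315/405746 + (-10050/279610)/(-1/12542538570) = -51315*1/405746 - 10050*1/279610*(-12542538570) = -4665/36886 - 1005/27961*(-12542538570) = -4665/36886 + 12605251262850/27961 = 464957297951047035/1031369446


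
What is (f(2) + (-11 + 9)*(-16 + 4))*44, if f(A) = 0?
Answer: 1056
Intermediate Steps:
(f(2) + (-11 + 9)*(-16 + 4))*44 = (0 + (-11 + 9)*(-16 + 4))*44 = (0 - 2*(-12))*44 = (0 + 24)*44 = 24*44 = 1056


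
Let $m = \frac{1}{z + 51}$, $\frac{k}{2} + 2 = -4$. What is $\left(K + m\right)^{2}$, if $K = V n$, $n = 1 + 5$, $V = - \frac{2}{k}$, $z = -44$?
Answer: $\frac{64}{49} \approx 1.3061$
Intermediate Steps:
$k = -12$ ($k = -4 + 2 \left(-4\right) = -4 - 8 = -12$)
$V = \frac{1}{6}$ ($V = - \frac{2}{-12} = \left(-2\right) \left(- \frac{1}{12}\right) = \frac{1}{6} \approx 0.16667$)
$n = 6$
$K = 1$ ($K = \frac{1}{6} \cdot 6 = 1$)
$m = \frac{1}{7}$ ($m = \frac{1}{-44 + 51} = \frac{1}{7} \approx 0.14286$)
$\left(K + m\right)^{2} = \left(1 + \frac{1}{7}\right)^{2} = \left(\frac{8}{7}\right)^{2} = \frac{64}{49}$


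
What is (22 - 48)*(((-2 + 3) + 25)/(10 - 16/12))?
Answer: -78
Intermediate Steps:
(22 - 48)*(((-2 + 3) + 25)/(10 - 16/12)) = -26*(1 + 25)/(10 - 16*1/12) = -676/(10 - 4/3) = -676/26/3 = -676*3/26 = -26*3 = -78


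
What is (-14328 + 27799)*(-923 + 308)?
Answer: -8284665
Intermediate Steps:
(-14328 + 27799)*(-923 + 308) = 13471*(-615) = -8284665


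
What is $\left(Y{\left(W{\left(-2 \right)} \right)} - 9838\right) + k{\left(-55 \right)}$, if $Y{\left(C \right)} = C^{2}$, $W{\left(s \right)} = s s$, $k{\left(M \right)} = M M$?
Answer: $-6797$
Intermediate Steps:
$k{\left(M \right)} = M^{2}$
$W{\left(s \right)} = s^{2}$
$\left(Y{\left(W{\left(-2 \right)} \right)} - 9838\right) + k{\left(-55 \right)} = \left(\left(\left(-2\right)^{2}\right)^{2} - 9838\right) + \left(-55\right)^{2} = \left(4^{2} - 9838\right) + 3025 = \left(16 - 9838\right) + 3025 = -9822 + 3025 = -6797$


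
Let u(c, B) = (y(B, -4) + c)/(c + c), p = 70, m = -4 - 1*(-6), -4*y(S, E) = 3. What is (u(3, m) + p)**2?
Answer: 316969/64 ≈ 4952.6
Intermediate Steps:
y(S, E) = -3/4 (y(S, E) = -1/4*3 = -3/4)
m = 2 (m = -4 + 6 = 2)
u(c, B) = (-3/4 + c)/(2*c) (u(c, B) = (-3/4 + c)/(c + c) = (-3/4 + c)/((2*c)) = (-3/4 + c)*(1/(2*c)) = (-3/4 + c)/(2*c))
(u(3, m) + p)**2 = ((1/8)*(-3 + 4*3)/3 + 70)**2 = ((1/8)*(1/3)*(-3 + 12) + 70)**2 = ((1/8)*(1/3)*9 + 70)**2 = (3/8 + 70)**2 = (563/8)**2 = 316969/64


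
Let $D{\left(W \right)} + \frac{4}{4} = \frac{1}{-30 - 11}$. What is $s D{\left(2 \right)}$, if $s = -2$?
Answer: $\frac{84}{41} \approx 2.0488$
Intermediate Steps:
$D{\left(W \right)} = - \frac{42}{41}$ ($D{\left(W \right)} = -1 + \frac{1}{-30 - 11} = -1 + \frac{1}{-41} = -1 - \frac{1}{41} = - \frac{42}{41}$)
$s D{\left(2 \right)} = \left(-2\right) \left(- \frac{42}{41}\right) = \frac{84}{41}$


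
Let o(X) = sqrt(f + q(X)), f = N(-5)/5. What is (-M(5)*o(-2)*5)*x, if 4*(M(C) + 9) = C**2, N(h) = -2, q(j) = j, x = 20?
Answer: 110*I*sqrt(15) ≈ 426.03*I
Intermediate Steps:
f = -2/5 ≈ -0.40000
o(X) = sqrt(-2/5 + X)
M(C) = -9 + C**2/4
(-M(5)*o(-2)*5)*x = -(-9 + (1/4)*5**2)*(sqrt(-10 + 25*(-2))/5)*5*20 = -(-9 + (1/4)*25)*(sqrt(-10 - 50)/5)*5*20 = -(-9 + 25/4)*(sqrt(-60)/5)*5*20 = -(-11*2*I*sqrt(15)/20)*5*20 = -(-11*I*sqrt(15)/10)*5*20 = -(-11)*I*sqrt(15)/2*20 = (11*I*sqrt(15)/2)*20 = 110*I*sqrt(15)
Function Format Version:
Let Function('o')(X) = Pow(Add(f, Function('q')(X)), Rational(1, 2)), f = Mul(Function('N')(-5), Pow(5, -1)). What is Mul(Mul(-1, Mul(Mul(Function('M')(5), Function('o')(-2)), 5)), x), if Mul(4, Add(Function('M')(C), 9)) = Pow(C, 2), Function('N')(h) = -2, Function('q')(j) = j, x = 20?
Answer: Mul(110, I, Pow(15, Rational(1, 2))) ≈ Mul(426.03, I)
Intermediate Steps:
f = Rational(-2, 5) (f = Mul(-2, Pow(5, -1)) = Mul(-2, Rational(1, 5)) = Rational(-2, 5) ≈ -0.40000)
Function('o')(X) = Pow(Add(Rational(-2, 5), X), Rational(1, 2))
Function('M')(C) = Add(-9, Mul(Rational(1, 4), Pow(C, 2)))
Mul(Mul(-1, Mul(Mul(Function('M')(5), Function('o')(-2)), 5)), x) = Mul(Mul(-1, Mul(Mul(Add(-9, Mul(Rational(1, 4), Pow(5, 2))), Mul(Rational(1, 5), Pow(Add(-10, Mul(25, -2)), Rational(1, 2)))), 5)), 20) = Mul(Mul(-1, Mul(Mul(Add(-9, Mul(Rational(1, 4), 25)), Mul(Rational(1, 5), Pow(Add(-10, -50), Rational(1, 2)))), 5)), 20) = Mul(Mul(-1, Mul(Mul(Add(-9, Rational(25, 4)), Mul(Rational(1, 5), Pow(-60, Rational(1, 2)))), 5)), 20) = Mul(Mul(-1, Mul(Mul(Rational(-11, 4), Mul(Rational(1, 5), Mul(2, I, Pow(15, Rational(1, 2))))), 5)), 20) = Mul(Mul(-1, Mul(Mul(Rational(-11, 4), Mul(Rational(2, 5), I, Pow(15, Rational(1, 2)))), 5)), 20) = Mul(Mul(-1, Mul(Mul(Rational(-11, 10), I, Pow(15, Rational(1, 2))), 5)), 20) = Mul(Mul(-1, Mul(Rational(-11, 2), I, Pow(15, Rational(1, 2)))), 20) = Mul(Mul(Rational(11, 2), I, Pow(15, Rational(1, 2))), 20) = Mul(110, I, Pow(15, Rational(1, 2)))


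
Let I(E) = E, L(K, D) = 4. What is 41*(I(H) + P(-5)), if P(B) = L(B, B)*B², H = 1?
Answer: 4141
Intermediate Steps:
P(B) = 4*B²
41*(I(H) + P(-5)) = 41*(1 + 4*(-5)²) = 41*(1 + 4*25) = 41*(1 + 100) = 41*101 = 4141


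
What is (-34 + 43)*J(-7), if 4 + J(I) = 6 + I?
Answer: -45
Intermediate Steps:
J(I) = 2 + I (J(I) = -4 + (6 + I) = 2 + I)
(-34 + 43)*J(-7) = (-34 + 43)*(2 - 7) = 9*(-5) = -45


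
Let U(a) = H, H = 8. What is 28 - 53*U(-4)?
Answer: -396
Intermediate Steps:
U(a) = 8
28 - 53*U(-4) = 28 - 53*8 = 28 - 424 = -396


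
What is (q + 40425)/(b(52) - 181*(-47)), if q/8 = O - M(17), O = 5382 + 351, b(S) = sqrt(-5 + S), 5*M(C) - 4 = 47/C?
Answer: 265477949/26176022 - 31207*sqrt(47)/26176022 ≈ 10.134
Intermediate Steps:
M(C) = 4/5 + 47/(5*C) (M(C) = 4/5 + (47/C)/5 = 4/5 + 47/(5*C))
O = 5733
q = 779504/17 (q = 8*(5733 - (47 + 4*17)/(5*17)) = 8*(5733 - (47 + 68)/(5*17)) = 8*(5733 - 115/(5*17)) = 8*(5733 - 1*23/17) = 8*(5733 - 23/17) = 8*(97438/17) = 779504/17 ≈ 45853.)
(q + 40425)/(b(52) - 181*(-47)) = (779504/17 + 40425)/(sqrt(-5 + 52) - 181*(-47)) = 1466729/(17*(sqrt(47) + 8507)) = 1466729/(17*(8507 + sqrt(47)))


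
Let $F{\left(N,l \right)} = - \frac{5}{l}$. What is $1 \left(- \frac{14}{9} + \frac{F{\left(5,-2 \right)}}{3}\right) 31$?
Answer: $- \frac{403}{18} \approx -22.389$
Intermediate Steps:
$1 \left(- \frac{14}{9} + \frac{F{\left(5,-2 \right)}}{3}\right) 31 = 1 \left(- \frac{14}{9} + \frac{\left(-5\right) \frac{1}{-2}}{3}\right) 31 = 1 \left(\left(-14\right) \frac{1}{9} + \left(-5\right) \left(- \frac{1}{2}\right) \frac{1}{3}\right) 31 = 1 \left(- \frac{14}{9} + \frac{5}{2} \cdot \frac{1}{3}\right) 31 = 1 \left(- \frac{14}{9} + \frac{5}{6}\right) 31 = 1 \left(- \frac{13}{18}\right) 31 = \left(- \frac{13}{18}\right) 31 = - \frac{403}{18}$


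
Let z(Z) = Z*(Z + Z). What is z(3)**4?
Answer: 104976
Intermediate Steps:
z(Z) = 2*Z**2 (z(Z) = Z*(2*Z) = 2*Z**2)
z(3)**4 = (2*3**2)**4 = (2*9)**4 = 18**4 = 104976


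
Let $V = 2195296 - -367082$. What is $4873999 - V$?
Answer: $2311621$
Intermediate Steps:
$V = 2562378$ ($V = 2195296 + 367082 = 2562378$)
$4873999 - V = 4873999 - 2562378 = 2311621$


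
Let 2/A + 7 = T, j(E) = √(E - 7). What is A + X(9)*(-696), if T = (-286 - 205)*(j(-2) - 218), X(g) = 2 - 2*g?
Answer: 21265685540317/1909634115 + 491*I/1909634115 ≈ 11136.0 + 2.5712e-7*I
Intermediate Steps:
j(E) = √(-7 + E)
T = 107038 - 1473*I (T = (-286 - 205)*(√(-7 - 2) - 218) = -491*(√(-9) - 218) = -491*(3*I - 218) = -491*(-218 + 3*I) = 107038 - 1473*I ≈ 1.0704e+5 - 1473.0*I)
A = (107031 + 1473*I)/5728902345 (A = 2/(-7 + (107038 - 1473*I)) = 2/(107031 - 1473*I) = 2*((107031 + 1473*I)/11457804690) = (107031 + 1473*I)/5728902345 ≈ 1.8683e-5 + 2.5712e-7*I)
A + X(9)*(-696) = (35677/1909634115 + 491*I/1909634115) + (2 - 2*9)*(-696) = (35677/1909634115 + 491*I/1909634115) + (2 - 18)*(-696) = (35677/1909634115 + 491*I/1909634115) - 16*(-696) = (35677/1909634115 + 491*I/1909634115) + 11136 = 21265685540317/1909634115 + 491*I/1909634115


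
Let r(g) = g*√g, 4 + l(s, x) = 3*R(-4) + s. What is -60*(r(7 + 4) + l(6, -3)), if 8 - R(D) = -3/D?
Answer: -1425 - 660*√11 ≈ -3614.0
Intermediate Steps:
R(D) = 8 + 3/D (R(D) = 8 - (-3)/D = 8 + 3/D)
l(s, x) = 71/4 + s (l(s, x) = -4 + (3*(8 + 3/(-4)) + s) = -4 + (3*(8 + 3*(-¼)) + s) = -4 + (3*(8 - ¾) + s) = -4 + (3*(29/4) + s) = -4 + (87/4 + s) = 71/4 + s)
r(g) = g^(3/2)
-60*(r(7 + 4) + l(6, -3)) = -60*((7 + 4)^(3/2) + (71/4 + 6)) = -60*(11^(3/2) + 95/4) = -60*(11*√11 + 95/4) = -60*(95/4 + 11*√11) = -1425 - 660*√11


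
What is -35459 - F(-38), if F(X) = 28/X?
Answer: -673707/19 ≈ -35458.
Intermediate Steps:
-35459 - F(-38) = -35459 - 28/(-38) = -35459 - 28*(-1)/38 = -35459 - 1*(-14/19) = -35459 + 14/19 = -673707/19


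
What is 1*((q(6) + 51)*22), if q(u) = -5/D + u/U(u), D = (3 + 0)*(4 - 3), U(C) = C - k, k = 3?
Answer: 3388/3 ≈ 1129.3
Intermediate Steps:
U(C) = -3 + C (U(C) = C - 1*3 = C - 3 = -3 + C)
D = 3 (D = 3*1 = 3)
q(u) = -5/3 + u/(-3 + u)
1*((q(6) + 51)*22) = 1*(((15 - 2*6)/(3*(-3 + 6)) + 51)*22) = 1*(((1/3)*(15 - 12)/3 + 51)*22) = 1*(((1/3)*(1/3)*3 + 51)*22) = 1*((1/3 + 51)*22) = 1*((154/3)*22) = 1*(3388/3) = 3388/3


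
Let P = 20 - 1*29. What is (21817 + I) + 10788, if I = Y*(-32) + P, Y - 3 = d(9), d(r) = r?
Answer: 32212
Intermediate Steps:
P = -9 (P = 20 - 29 = -9)
Y = 12 (Y = 3 + 9 = 12)
I = -393 (I = 12*(-32) - 9 = -384 - 9 = -393)
(21817 + I) + 10788 = (21817 - 393) + 10788 = 21424 + 10788 = 32212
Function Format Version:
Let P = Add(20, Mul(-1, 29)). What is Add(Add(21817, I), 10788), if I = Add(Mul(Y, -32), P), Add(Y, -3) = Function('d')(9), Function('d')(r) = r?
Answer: 32212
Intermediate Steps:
P = -9 (P = Add(20, -29) = -9)
Y = 12 (Y = Add(3, 9) = 12)
I = -393 (I = Add(Mul(12, -32), -9) = Add(-384, -9) = -393)
Add(Add(21817, I), 10788) = Add(Add(21817, -393), 10788) = Add(21424, 10788) = 32212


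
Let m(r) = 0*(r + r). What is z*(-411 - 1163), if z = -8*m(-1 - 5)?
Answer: 0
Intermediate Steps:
m(r) = 0 (m(r) = 0*(2*r) = 0)
z = 0 (z = -8*0 = 0)
z*(-411 - 1163) = 0*(-411 - 1163) = 0*(-1574) = 0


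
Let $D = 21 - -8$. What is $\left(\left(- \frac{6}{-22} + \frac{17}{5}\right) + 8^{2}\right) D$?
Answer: $\frac{107938}{55} \approx 1962.5$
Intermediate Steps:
$D = 29$ ($D = 21 + 8 = 29$)
$\left(\left(- \frac{6}{-22} + \frac{17}{5}\right) + 8^{2}\right) D = \left(\left(- \frac{6}{-22} + \frac{17}{5}\right) + 8^{2}\right) 29 = \left(\left(\left(-6\right) \left(- \frac{1}{22}\right) + 17 \cdot \frac{1}{5}\right) + 64\right) 29 = \left(\left(\frac{3}{11} + \frac{17}{5}\right) + 64\right) 29 = \left(\frac{202}{55} + 64\right) 29 = \frac{3722}{55} \cdot 29 = \frac{107938}{55}$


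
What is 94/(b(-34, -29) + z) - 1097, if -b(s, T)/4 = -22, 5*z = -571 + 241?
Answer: -12020/11 ≈ -1092.7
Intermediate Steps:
z = -66 (z = (-571 + 241)/5 = (1/5)*(-330) = -66)
b(s, T) = 88 (b(s, T) = -4*(-22) = 88)
94/(b(-34, -29) + z) - 1097 = 94/(88 - 66) - 1097 = 94/22 - 1097 = (1/22)*94 - 1097 = 47/11 - 1097 = -12020/11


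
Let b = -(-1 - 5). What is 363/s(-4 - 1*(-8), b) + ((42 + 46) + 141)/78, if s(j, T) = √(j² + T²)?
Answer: 229/78 + 363*√13/26 ≈ 53.275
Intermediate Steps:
b = 6 (b = -1*(-6) = 6)
s(j, T) = √(T² + j²)
363/s(-4 - 1*(-8), b) + ((42 + 46) + 141)/78 = 363/(√(6² + (-4 - 1*(-8))²)) + ((42 + 46) + 141)/78 = 363/(√(36 + (-4 + 8)²)) + (88 + 141)*(1/78) = 363/(√(36 + 4²)) + 229*(1/78) = 363/(√(36 + 16)) + 229/78 = 363/(√52) + 229/78 = 363/((2*√13)) + 229/78 = 363*(√13/26) + 229/78 = 363*√13/26 + 229/78 = 229/78 + 363*√13/26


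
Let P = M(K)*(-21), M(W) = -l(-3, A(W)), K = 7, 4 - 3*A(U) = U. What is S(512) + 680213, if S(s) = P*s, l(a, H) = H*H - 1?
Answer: 680213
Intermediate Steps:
A(U) = 4/3 - U/3
l(a, H) = -1 + H**2 (l(a, H) = H**2 - 1 = -1 + H**2)
M(W) = 1 - (4/3 - W/3)**2 (M(W) = -(-1 + (4/3 - W/3)**2) = 1 - (4/3 - W/3)**2)
P = 0 (P = (1 - (-4 + 7)**2/9)*(-21) = (1 - 1/9*3**2)*(-21) = (1 - 1/9*9)*(-21) = (1 - 1)*(-21) = 0*(-21) = 0)
S(s) = 0 (S(s) = 0*s = 0)
S(512) + 680213 = 0 + 680213 = 680213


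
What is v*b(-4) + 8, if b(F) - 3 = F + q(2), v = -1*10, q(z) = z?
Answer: -2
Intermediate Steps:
v = -10
b(F) = 5 + F (b(F) = 3 + (F + 2) = 3 + (2 + F) = 5 + F)
v*b(-4) + 8 = -10*(5 - 4) + 8 = -10*1 + 8 = -10 + 8 = -2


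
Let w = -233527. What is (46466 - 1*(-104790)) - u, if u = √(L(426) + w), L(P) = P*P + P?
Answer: 151256 - 5*I*√2065 ≈ 1.5126e+5 - 227.21*I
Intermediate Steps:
L(P) = P + P² (L(P) = P² + P = P + P²)
u = 5*I*√2065 (u = √(426*(1 + 426) - 233527) = √(426*427 - 233527) = √(181902 - 233527) = √(-51625) = 5*I*√2065 ≈ 227.21*I)
(46466 - 1*(-104790)) - u = (46466 - 1*(-104790)) - 5*I*√2065 = (46466 + 104790) - 5*I*√2065 = 151256 - 5*I*√2065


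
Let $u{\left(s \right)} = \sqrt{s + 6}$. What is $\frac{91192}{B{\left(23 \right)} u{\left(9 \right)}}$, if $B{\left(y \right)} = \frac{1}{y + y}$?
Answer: $\frac{4194832 \sqrt{15}}{15} \approx 1.0831 \cdot 10^{6}$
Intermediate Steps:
$u{\left(s \right)} = \sqrt{6 + s}$
$B{\left(y \right)} = \frac{1}{2 y}$
$\frac{91192}{B{\left(23 \right)} u{\left(9 \right)}} = \frac{91192}{\frac{1}{2 \cdot 23} \sqrt{6 + 9}} = \frac{91192}{\frac{1}{2} \cdot \frac{1}{23} \sqrt{15}} = \frac{91192}{\frac{1}{46} \sqrt{15}} = 91192 \frac{46 \sqrt{15}}{15} = \frac{4194832 \sqrt{15}}{15}$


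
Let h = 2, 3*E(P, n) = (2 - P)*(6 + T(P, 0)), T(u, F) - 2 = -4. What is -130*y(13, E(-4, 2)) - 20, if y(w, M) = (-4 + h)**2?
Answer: -540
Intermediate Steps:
T(u, F) = -2 (T(u, F) = 2 - 4 = -2)
E(P, n) = 8/3 - 4*P/3 (E(P, n) = ((2 - P)*(6 - 2))/3 = ((2 - P)*4)/3 = (8 - 4*P)/3 = 8/3 - 4*P/3)
y(w, M) = 4 (y(w, M) = (-4 + 2)**2 = (-2)**2 = 4)
-130*y(13, E(-4, 2)) - 20 = -130*4 - 20 = -520 - 20 = -540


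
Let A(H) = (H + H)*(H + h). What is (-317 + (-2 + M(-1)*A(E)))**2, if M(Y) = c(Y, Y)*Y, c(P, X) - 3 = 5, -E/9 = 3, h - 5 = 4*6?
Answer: 297025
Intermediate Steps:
h = 29 (h = 5 + 4*6 = 5 + 24 = 29)
E = -27 (E = -9*3 = -27)
c(P, X) = 8 (c(P, X) = 3 + 5 = 8)
A(H) = 2*H*(29 + H) (A(H) = (H + H)*(H + 29) = (2*H)*(29 + H) = 2*H*(29 + H))
M(Y) = 8*Y
(-317 + (-2 + M(-1)*A(E)))**2 = (-317 + (-2 + (8*(-1))*(2*(-27)*(29 - 27))))**2 = (-317 + (-2 - 16*(-27)*2))**2 = (-317 + (-2 - 8*(-108)))**2 = (-317 + (-2 + 864))**2 = (-317 + 862)**2 = 545**2 = 297025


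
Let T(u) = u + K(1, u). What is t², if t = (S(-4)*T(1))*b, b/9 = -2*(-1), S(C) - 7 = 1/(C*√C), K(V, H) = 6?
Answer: 12442815/16 + 27783*I ≈ 7.7768e+5 + 27783.0*I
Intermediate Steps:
S(C) = 7 + C^(-3/2) (S(C) = 7 + 1/(C*√C) = 7 + 1/(C^(3/2)) = 7 + C^(-3/2))
T(u) = 6 + u (T(u) = u + 6 = 6 + u)
b = 18 (b = 9*(-2*(-1)) = 9*2 = 18)
t = 882 + 63*I/4 (t = ((7 + (-4)^(-3/2))*(6 + 1))*18 = ((7 + I/8)*7)*18 = (49 + 7*I/8)*18 = 882 + 63*I/4 ≈ 882.0 + 15.75*I)
t² = (882 + 63*I/4)²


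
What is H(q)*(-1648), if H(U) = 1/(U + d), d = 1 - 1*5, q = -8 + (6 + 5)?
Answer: 1648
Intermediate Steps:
q = 3 (q = -8 + 11 = 3)
d = -4 (d = 1 - 5 = -4)
H(U) = 1/(-4 + U) (H(U) = 1/(U - 4) = 1/(-4 + U))
H(q)*(-1648) = -1648/(-4 + 3) = -1648/(-1) = -1*(-1648) = 1648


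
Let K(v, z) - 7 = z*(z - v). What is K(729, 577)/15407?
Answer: -87697/15407 ≈ -5.6920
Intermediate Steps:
K(v, z) = 7 + z*(z - v)
K(729, 577)/15407 = (7 + 577² - 1*729*577)/15407 = (7 + 332929 - 420633)*(1/15407) = -87697*1/15407 = -87697/15407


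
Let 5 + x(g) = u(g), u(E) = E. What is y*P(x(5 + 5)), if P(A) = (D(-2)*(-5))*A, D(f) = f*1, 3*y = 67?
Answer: 3350/3 ≈ 1116.7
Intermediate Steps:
y = 67/3 (y = (⅓)*67 = 67/3 ≈ 22.333)
x(g) = -5 + g
D(f) = f
P(A) = 10*A (P(A) = (-2*(-5))*A = 10*A)
y*P(x(5 + 5)) = 67*(10*(-5 + (5 + 5)))/3 = 67*(10*(-5 + 10))/3 = 67*(10*5)/3 = (67/3)*50 = 3350/3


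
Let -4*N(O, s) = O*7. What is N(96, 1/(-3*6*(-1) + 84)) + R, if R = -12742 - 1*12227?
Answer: -25137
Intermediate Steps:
N(O, s) = -7*O/4 (N(O, s) = -O*7/4 = -7*O/4)
R = -24969 (R = -12742 - 12227 = -24969)
N(96, 1/(-3*6*(-1) + 84)) + R = -7/4*96 - 24969 = -168 - 24969 = -25137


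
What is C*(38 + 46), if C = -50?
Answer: -4200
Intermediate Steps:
C*(38 + 46) = -50*(38 + 46) = -50*84 = -4200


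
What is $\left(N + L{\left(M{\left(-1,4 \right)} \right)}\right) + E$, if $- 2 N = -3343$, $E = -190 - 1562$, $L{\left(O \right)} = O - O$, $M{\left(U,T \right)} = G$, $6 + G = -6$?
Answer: $- \frac{161}{2} \approx -80.5$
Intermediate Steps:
$G = -12$ ($G = -6 - 6 = -12$)
$M{\left(U,T \right)} = -12$
$L{\left(O \right)} = 0$
$E = -1752$ ($E = -190 - 1562 = -1752$)
$N = \frac{3343}{2}$ ($N = \left(- \frac{1}{2}\right) \left(-3343\right) = \frac{3343}{2} \approx 1671.5$)
$\left(N + L{\left(M{\left(-1,4 \right)} \right)}\right) + E = \left(\frac{3343}{2} + 0\right) - 1752 = \frac{3343}{2} - 1752 = - \frac{161}{2}$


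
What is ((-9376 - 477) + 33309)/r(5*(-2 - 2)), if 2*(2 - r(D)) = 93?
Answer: -46912/89 ≈ -527.10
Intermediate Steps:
r(D) = -89/2 (r(D) = 2 - ½*93 = 2 - 93/2 = -89/2)
((-9376 - 477) + 33309)/r(5*(-2 - 2)) = ((-9376 - 477) + 33309)/(-89/2) = (-9853 + 33309)*(-2/89) = 23456*(-2/89) = -46912/89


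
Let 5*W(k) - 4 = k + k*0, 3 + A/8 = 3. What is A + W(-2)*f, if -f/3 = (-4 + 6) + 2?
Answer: -24/5 ≈ -4.8000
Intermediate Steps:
A = 0 (A = -24 + 8*3 = -24 + 24 = 0)
f = -12 (f = -3*((-4 + 6) + 2) = -3*(2 + 2) = -3*4 = -12)
W(k) = 4/5 + k/5 (W(k) = 4/5 + (k + k*0)/5 = 4/5 + (k + 0)/5 = 4/5 + k/5)
A + W(-2)*f = 0 + (4/5 + (1/5)*(-2))*(-12) = 0 + (4/5 - 2/5)*(-12) = 0 + (2/5)*(-12) = 0 - 24/5 = -24/5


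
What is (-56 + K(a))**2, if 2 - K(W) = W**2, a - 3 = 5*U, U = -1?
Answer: 3364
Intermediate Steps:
a = -2 (a = 3 + 5*(-1) = 3 - 5 = -2)
K(W) = 2 - W**2
(-56 + K(a))**2 = (-56 + (2 - 1*(-2)**2))**2 = (-56 + (2 - 1*4))**2 = (-56 + (2 - 4))**2 = (-56 - 2)**2 = (-58)**2 = 3364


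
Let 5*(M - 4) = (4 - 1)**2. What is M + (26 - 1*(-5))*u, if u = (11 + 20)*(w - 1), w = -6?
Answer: -33606/5 ≈ -6721.2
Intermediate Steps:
M = 29/5 (M = 4 + (4 - 1)**2/5 = 4 + (1/5)*3**2 = 4 + (1/5)*9 = 4 + 9/5 = 29/5 ≈ 5.8000)
u = -217 (u = (11 + 20)*(-6 - 1) = 31*(-7) = -217)
M + (26 - 1*(-5))*u = 29/5 + (26 - 1*(-5))*(-217) = 29/5 + (26 + 5)*(-217) = 29/5 + 31*(-217) = 29/5 - 6727 = -33606/5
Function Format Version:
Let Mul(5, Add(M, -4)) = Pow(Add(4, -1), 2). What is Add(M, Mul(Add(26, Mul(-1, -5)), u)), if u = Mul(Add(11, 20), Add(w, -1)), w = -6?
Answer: Rational(-33606, 5) ≈ -6721.2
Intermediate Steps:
M = Rational(29, 5) (M = Add(4, Mul(Rational(1, 5), Pow(Add(4, -1), 2))) = Add(4, Mul(Rational(1, 5), Pow(3, 2))) = Add(4, Mul(Rational(1, 5), 9)) = Add(4, Rational(9, 5)) = Rational(29, 5) ≈ 5.8000)
u = -217 (u = Mul(Add(11, 20), Add(-6, -1)) = Mul(31, -7) = -217)
Add(M, Mul(Add(26, Mul(-1, -5)), u)) = Add(Rational(29, 5), Mul(Add(26, Mul(-1, -5)), -217)) = Add(Rational(29, 5), Mul(Add(26, 5), -217)) = Add(Rational(29, 5), Mul(31, -217)) = Add(Rational(29, 5), -6727) = Rational(-33606, 5)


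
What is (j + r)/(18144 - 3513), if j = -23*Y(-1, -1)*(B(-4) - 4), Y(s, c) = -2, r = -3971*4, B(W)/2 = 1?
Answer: -15976/14631 ≈ -1.0919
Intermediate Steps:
B(W) = 2 (B(W) = 2*1 = 2)
r = -15884
j = -92 (j = -(-46)*(2 - 4) = -(-46)*(-2) = -23*4 = -92)
(j + r)/(18144 - 3513) = (-92 - 15884)/(18144 - 3513) = -15976/14631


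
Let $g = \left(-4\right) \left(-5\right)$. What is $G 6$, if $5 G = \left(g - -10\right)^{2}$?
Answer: $1080$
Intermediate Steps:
$g = 20$
$G = 180$ ($G = \frac{\left(20 - -10\right)^{2}}{5} = \frac{\left(20 + 10\right)^{2}}{5} = \frac{30^{2}}{5} = \frac{1}{5} \cdot 900 = 180$)
$G 6 = 180 \cdot 6 = 1080$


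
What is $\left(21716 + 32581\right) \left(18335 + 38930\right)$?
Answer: $3109317705$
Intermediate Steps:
$\left(21716 + 32581\right) \left(18335 + 38930\right) = 54297 \cdot 57265 = 3109317705$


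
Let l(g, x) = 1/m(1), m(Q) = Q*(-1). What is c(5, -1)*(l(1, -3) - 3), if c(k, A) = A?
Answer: 4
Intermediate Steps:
m(Q) = -Q
l(g, x) = -1 (l(g, x) = 1/(-1*1) = 1/(-1) = -1)
c(5, -1)*(l(1, -3) - 3) = -(-1 - 3) = -1*(-4) = 4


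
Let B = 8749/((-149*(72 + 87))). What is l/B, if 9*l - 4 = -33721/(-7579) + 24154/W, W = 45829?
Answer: -154851470337/57336982703 ≈ -2.7007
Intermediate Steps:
l = 346423871/347337991 (l = 4/9 + (-33721/(-7579) + 24154/45829)/9 = 4/9 + (-33721*(-1/7579) + 24154*(1/45829))/9 = 4/9 + (33721/7579 + 24154/45829)/9 = 4/9 + (⅑)*(1728462875/347337991) = 4/9 + 1728462875/3126041919 = 346423871/347337991 ≈ 0.99737)
B = -8749/23691 (B = 8749/((-149*159)) = 8749/(-23691) = 8749*(-1/23691) = -8749/23691 ≈ -0.36930)
l/B = 346423871/(347337991*(-8749/23691)) = (346423871/347337991)*(-23691/8749) = -154851470337/57336982703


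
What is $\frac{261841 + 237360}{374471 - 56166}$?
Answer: $\frac{499201}{318305} \approx 1.5683$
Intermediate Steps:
$\frac{261841 + 237360}{374471 - 56166} = \frac{499201}{318305}$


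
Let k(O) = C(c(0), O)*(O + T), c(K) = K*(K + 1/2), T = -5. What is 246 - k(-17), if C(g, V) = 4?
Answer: 334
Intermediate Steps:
c(K) = K*(½ + K) (c(K) = K*(K + 1*(½)) = K*(K + ½) = K*(½ + K))
k(O) = -20 + 4*O (k(O) = 4*(O - 5) = 4*(-5 + O) = -20 + 4*O)
246 - k(-17) = 246 - (-20 + 4*(-17)) = 246 - (-20 - 68) = 246 - 1*(-88) = 246 + 88 = 334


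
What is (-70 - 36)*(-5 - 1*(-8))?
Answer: -318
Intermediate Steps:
(-70 - 36)*(-5 - 1*(-8)) = -106*(-5 + 8) = -106*3 = -318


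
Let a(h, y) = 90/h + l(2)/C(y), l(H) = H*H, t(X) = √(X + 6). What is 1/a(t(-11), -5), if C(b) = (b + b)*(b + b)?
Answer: 25/1012501 + 11250*I*√5/1012501 ≈ 2.4691e-5 + 0.024845*I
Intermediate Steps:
t(X) = √(6 + X)
l(H) = H²
C(b) = 4*b² (C(b) = (2*b)*(2*b) = 4*b²)
a(h, y) = y⁻² + 90/h (a(h, y) = 90/h + 2²/((4*y²)) = 90/h + 4*(1/(4*y²)) = 90/h + y⁻² = y⁻² + 90/h)
1/a(t(-11), -5) = 1/((-5)⁻² + 90/(√(6 - 11))) = 1/(1/25 + 90/(√(-5))) = 1/(1/25 + 90/((I*√5))) = 1/(1/25 + 90*(-I*√5/5)) = 1/(1/25 - 18*I*√5)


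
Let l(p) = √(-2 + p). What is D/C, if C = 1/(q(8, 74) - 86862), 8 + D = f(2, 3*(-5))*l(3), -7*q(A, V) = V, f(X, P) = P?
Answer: 13986484/7 ≈ 1.9981e+6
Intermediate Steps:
q(A, V) = -V/7
D = -23 (D = -8 + (3*(-5))*√(-2 + 3) = -8 - 15*√1 = -8 - 15*1 = -8 - 15 = -23)
C = -7/608108 (C = 1/(-⅐*74 - 86862) = 1/(-74/7 - 86862) = 1/(-608108/7) = -7/608108 ≈ -1.1511e-5)
D/C = -23/(-7/608108) = -23*(-608108/7) = 13986484/7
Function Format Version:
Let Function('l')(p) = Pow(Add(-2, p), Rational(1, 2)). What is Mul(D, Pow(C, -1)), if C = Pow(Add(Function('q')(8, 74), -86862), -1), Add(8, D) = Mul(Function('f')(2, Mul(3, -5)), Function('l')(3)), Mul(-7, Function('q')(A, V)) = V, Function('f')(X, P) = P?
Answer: Rational(13986484, 7) ≈ 1.9981e+6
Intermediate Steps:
Function('q')(A, V) = Mul(Rational(-1, 7), V)
D = -23 (D = Add(-8, Mul(Mul(3, -5), Pow(Add(-2, 3), Rational(1, 2)))) = Add(-8, Mul(-15, Pow(1, Rational(1, 2)))) = Add(-8, Mul(-15, 1)) = Add(-8, -15) = -23)
C = Rational(-7, 608108) (C = Pow(Add(Mul(Rational(-1, 7), 74), -86862), -1) = Pow(Add(Rational(-74, 7), -86862), -1) = Pow(Rational(-608108, 7), -1) = Rational(-7, 608108) ≈ -1.1511e-5)
Mul(D, Pow(C, -1)) = Mul(-23, Pow(Rational(-7, 608108), -1)) = Mul(-23, Rational(-608108, 7)) = Rational(13986484, 7)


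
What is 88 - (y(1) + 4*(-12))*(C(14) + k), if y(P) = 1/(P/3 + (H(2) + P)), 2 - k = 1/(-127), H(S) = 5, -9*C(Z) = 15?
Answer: 251734/2413 ≈ 104.32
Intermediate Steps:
C(Z) = -5/3 (C(Z) = -⅑*15 = -5/3)
k = 255/127 (k = 2 - 1/(-127) = 2 - 1*(-1/127) = 2 + 1/127 = 255/127 ≈ 2.0079)
y(P) = 1/(5 + 4*P/3) (y(P) = 1/(P/3 + (5 + P)) = 1/(5 + 4*P/3))
88 - (y(1) + 4*(-12))*(C(14) + k) = 88 - (3/(15 + 4*1) + 4*(-12))*(-5/3 + 255/127) = 88 - (3/(15 + 4) - 48)*130/381 = 88 - (3/19 - 48)*130/381 = 88 - (-909)*130/(19*381) = 88 - 1*(-39390/2413) = 88 + 39390/2413 = 251734/2413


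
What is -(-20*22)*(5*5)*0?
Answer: 0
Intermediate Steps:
-(-20*22)*(5*5)*0 = -(-440)*25*0 = -(-440)*0 = -1*0 = 0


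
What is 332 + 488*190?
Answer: 93052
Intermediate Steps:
332 + 488*190 = 332 + 92720 = 93052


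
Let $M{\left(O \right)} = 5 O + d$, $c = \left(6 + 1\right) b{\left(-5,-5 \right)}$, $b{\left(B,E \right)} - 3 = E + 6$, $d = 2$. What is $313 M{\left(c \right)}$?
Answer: $44446$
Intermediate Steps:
$b{\left(B,E \right)} = 9 + E$ ($b{\left(B,E \right)} = 3 + \left(E + 6\right) = 3 + \left(6 + E\right) = 9 + E$)
$c = 28$ ($c = \left(6 + 1\right) \left(9 - 5\right) = 7 \cdot 4 = 28$)
$M{\left(O \right)} = 2 + 5 O$ ($M{\left(O \right)} = 5 O + 2 = 2 + 5 O$)
$313 M{\left(c \right)} = 313 \left(2 + 5 \cdot 28\right) = 313 \left(2 + 140\right) = 313 \cdot 142 = 44446$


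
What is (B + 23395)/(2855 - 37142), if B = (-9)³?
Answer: -22666/34287 ≈ -0.66107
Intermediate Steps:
B = -729
(B + 23395)/(2855 - 37142) = (-729 + 23395)/(2855 - 37142) = 22666/(-34287) = 22666*(-1/34287) = -22666/34287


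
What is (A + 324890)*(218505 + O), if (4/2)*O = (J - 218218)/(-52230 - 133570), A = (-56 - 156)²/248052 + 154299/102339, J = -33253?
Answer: 18601948283397020571718999/262033674226800 ≈ 7.0991e+10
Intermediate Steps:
A = 1190936099/705149823 (A = (-212)²*(1/248052) + 154299*(1/102339) = 44944*(1/248052) + 51433/34113 = 11236/62013 + 51433/34113 = 1190936099/705149823 ≈ 1.6889)
O = 251471/371600 (O = ((-33253 - 218218)/(-52230 - 133570))/2 = (-251471/(-185800))/2 = (-251471*(-1/185800))/2 = (½)*(251471/185800) = 251471/371600 ≈ 0.67673)
(A + 324890)*(218505 + O) = (1190936099/705149823 + 324890)*(218505 + 251471/371600) = (229097316930569/705149823)*(81196709471/371600) = 18601948283397020571718999/262033674226800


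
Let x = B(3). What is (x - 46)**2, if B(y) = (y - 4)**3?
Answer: 2209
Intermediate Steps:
B(y) = (-4 + y)**3
x = -1 (x = (-4 + 3)**3 = (-1)**3 = -1)
(x - 46)**2 = (-1 - 46)**2 = (-47)**2 = 2209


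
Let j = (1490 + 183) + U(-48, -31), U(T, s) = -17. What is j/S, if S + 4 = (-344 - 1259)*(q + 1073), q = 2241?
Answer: -276/885391 ≈ -0.00031173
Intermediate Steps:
j = 1656 (j = (1490 + 183) - 17 = 1673 - 17 = 1656)
S = -5312346 (S = -4 + (-344 - 1259)*(2241 + 1073) = -4 - 1603*3314 = -4 - 5312342 = -5312346)
j/S = 1656/(-5312346) = 1656*(-1/5312346) = -276/885391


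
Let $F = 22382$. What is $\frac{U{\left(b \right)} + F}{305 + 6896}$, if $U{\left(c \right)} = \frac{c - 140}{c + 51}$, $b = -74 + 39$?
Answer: $\frac{357937}{115216} \approx 3.1067$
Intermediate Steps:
$b = -35$
$U{\left(c \right)} = \frac{-140 + c}{51 + c}$
$\frac{U{\left(b \right)} + F}{305 + 6896} = \frac{\frac{-140 - 35}{51 - 35} + 22382}{305 + 6896} = \frac{\frac{1}{16} \left(-175\right) + 22382}{7201} = \left(\frac{1}{16} \left(-175\right) + 22382\right) \frac{1}{7201} = \left(- \frac{175}{16} + 22382\right) \frac{1}{7201} = \frac{357937}{16} \cdot \frac{1}{7201} = \frac{357937}{115216}$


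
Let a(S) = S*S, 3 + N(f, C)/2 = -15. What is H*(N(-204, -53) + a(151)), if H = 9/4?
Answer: 204885/4 ≈ 51221.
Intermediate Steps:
N(f, C) = -36 (N(f, C) = -6 + 2*(-15) = -6 - 30 = -36)
a(S) = S²
H = 9/4 (H = 9*(¼) = 9/4 ≈ 2.2500)
H*(N(-204, -53) + a(151)) = 9*(-36 + 151²)/4 = 9*(-36 + 22801)/4 = (9/4)*22765 = 204885/4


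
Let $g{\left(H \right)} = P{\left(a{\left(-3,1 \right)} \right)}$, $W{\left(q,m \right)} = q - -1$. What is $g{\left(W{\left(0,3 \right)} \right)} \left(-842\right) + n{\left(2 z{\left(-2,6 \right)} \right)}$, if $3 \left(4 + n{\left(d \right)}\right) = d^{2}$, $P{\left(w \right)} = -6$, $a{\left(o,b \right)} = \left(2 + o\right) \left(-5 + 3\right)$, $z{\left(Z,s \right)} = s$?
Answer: $5096$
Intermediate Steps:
$W{\left(q,m \right)} = 1 + q$ ($W{\left(q,m \right)} = q + 1 = 1 + q$)
$a{\left(o,b \right)} = -4 - 2 o$ ($a{\left(o,b \right)} = \left(2 + o\right) \left(-2\right) = -4 - 2 o$)
$g{\left(H \right)} = -6$
$n{\left(d \right)} = -4 + \frac{d^{2}}{3}$
$g{\left(W{\left(0,3 \right)} \right)} \left(-842\right) + n{\left(2 z{\left(-2,6 \right)} \right)} = \left(-6\right) \left(-842\right) - \left(4 - \frac{\left(2 \cdot 6\right)^{2}}{3}\right) = 5052 - \left(4 - \frac{12^{2}}{3}\right) = 5052 + \left(-4 + \frac{1}{3} \cdot 144\right) = 5052 + \left(-4 + 48\right) = 5052 + 44 = 5096$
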